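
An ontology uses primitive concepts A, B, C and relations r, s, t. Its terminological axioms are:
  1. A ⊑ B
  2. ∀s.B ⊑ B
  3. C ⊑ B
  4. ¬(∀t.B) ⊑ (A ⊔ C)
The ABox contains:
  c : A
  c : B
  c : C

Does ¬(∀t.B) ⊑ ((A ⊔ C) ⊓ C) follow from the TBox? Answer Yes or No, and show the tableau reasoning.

No

1. ¬(∀t.B) ⊑ ((A ⊔ C) ⊓ C)  ⇔  (∃t.¬B ⊓ ((¬A ⊓ ¬C) ⊔ ¬C)) unsat w.r.t. T
   apply at x₀: ¬(∀t.B)⊑(A ⊔ C)
   open: L(x₀) ⊇ {A, B, ¬C, ∃t.¬B} (+ ∃-successors)
2. Hence ¬(∀t.B) ⊑ ((A ⊔ C) ⊓ C): not entailed.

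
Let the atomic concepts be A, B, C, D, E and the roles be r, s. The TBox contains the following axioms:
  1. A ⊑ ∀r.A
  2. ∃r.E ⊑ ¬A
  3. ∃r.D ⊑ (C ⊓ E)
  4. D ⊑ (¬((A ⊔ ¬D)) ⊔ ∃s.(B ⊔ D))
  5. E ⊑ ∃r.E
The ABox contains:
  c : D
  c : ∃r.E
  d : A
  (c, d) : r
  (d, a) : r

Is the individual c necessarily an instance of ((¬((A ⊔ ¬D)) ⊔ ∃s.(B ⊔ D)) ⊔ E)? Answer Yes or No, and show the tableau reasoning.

Yes

1. c : ((¬((A ⊔ ¬D)) ⊔ ∃s.(B ⊔ D)) ⊔ E)?  L(c) = {D, ∃r.E} ∪ {(((A ⊔ ¬D) ⊓ ∀s.(¬B ⊓ ¬D)) ⊓ ¬E)}
   clash {D, ¬D} at c — c ∈ ((¬((A ⊔ ¬D)) ⊔ ∃s.(B ⊔ D)) ⊔ E)
2. Hence c : ((¬((A ⊔ ¬D)) ⊔ ∃s.(B ⊔ D)) ⊔ E): entailed.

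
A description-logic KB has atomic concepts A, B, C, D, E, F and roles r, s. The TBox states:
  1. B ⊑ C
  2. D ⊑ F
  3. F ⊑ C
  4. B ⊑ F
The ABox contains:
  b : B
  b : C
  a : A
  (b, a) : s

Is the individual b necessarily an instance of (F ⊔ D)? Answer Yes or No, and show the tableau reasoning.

1. b : (F ⊔ D)?  L(b) = {B, C} ∪ {(¬F ⊓ ¬D)}
   clash {F, ¬F} at b — b ∈ (F ⊔ D)
2. Hence b : (F ⊔ D): entailed.

Yes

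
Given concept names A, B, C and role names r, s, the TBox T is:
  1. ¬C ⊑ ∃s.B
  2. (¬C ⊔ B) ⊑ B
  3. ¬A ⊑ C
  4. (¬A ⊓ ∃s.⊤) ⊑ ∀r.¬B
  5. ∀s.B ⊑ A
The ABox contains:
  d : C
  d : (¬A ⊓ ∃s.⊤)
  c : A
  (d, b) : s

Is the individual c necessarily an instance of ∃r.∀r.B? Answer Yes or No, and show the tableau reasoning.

1. c : ∃r.∀r.B?  L(c) = {A} ∪ {∀r.∃r.¬B}
   open: L(c) ⊇ {A, C, ¬B, ∀r.∃r.¬B} — c ∉ ∃r.∀r.B possible
2. Hence c : ∃r.∀r.B: not entailed.

No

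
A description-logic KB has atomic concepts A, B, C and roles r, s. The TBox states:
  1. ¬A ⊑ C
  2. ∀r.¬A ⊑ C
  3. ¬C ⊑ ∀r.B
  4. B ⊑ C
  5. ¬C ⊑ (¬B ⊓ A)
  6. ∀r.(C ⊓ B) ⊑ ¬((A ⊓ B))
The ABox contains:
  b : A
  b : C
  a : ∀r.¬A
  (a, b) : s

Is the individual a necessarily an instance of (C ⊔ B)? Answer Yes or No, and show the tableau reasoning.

1. a : (C ⊔ B)?  L(a) = {∀r.¬A} ∪ {(¬C ⊓ ¬B)}
   clash {C, ¬C} at a — a ∈ (C ⊔ B)
2. Hence a : (C ⊔ B): entailed.

Yes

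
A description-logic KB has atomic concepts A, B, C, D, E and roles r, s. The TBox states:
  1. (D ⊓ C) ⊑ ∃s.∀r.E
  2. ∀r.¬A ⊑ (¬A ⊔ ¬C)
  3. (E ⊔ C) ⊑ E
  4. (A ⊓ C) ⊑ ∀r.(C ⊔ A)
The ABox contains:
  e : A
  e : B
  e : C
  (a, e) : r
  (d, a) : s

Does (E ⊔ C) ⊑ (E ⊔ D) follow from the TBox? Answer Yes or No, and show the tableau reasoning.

1. (E ⊔ C) ⊑ (E ⊔ D)  ⇔  ((E ⊔ C) ⊓ (¬E ⊓ ¬D)) unsat w.r.t. T
   all branches close; clash {E, ¬E} at x₀
2. Hence (E ⊔ C) ⊑ (E ⊔ D): entailed.

Yes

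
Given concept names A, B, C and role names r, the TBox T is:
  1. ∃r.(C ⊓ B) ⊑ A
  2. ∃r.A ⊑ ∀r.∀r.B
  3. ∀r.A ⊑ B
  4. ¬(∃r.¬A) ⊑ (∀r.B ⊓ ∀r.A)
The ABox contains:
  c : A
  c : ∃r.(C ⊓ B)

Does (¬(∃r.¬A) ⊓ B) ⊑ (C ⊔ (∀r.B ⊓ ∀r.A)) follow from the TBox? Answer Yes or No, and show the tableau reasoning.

1. (¬(∃r.¬A) ⊓ B) ⊑ (C ⊔ (∀r.B ⊓ ∀r.A))  ⇔  ((∀r.A ⊓ B) ⊓ (¬C ⊓ (∃r.¬B ⊔ ∃r.¬A))) unsat w.r.t. T
   all branches close; clash {A, ¬A} at an ∃-successor
2. Hence (¬(∃r.¬A) ⊓ B) ⊑ (C ⊔ (∀r.B ⊓ ∀r.A)): entailed.

Yes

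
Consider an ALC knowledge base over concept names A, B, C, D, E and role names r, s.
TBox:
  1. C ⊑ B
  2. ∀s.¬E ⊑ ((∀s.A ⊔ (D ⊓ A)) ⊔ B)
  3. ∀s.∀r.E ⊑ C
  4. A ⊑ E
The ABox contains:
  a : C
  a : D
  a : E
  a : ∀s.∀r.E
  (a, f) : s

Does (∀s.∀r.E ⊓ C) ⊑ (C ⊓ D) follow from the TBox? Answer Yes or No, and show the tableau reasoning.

No

1. (∀s.∀r.E ⊓ C) ⊑ (C ⊓ D)  ⇔  ((∀s.∀r.E ⊓ C) ⊓ (¬C ⊔ ¬D)) unsat w.r.t. T
   apply at x₀: C⊑B
   open: L(x₀) ⊇ {B, C, ¬A, ¬D, ∀s.∀r.E, …} (+ ∃-successors)
2. Hence (∀s.∀r.E ⊓ C) ⊑ (C ⊓ D): not entailed.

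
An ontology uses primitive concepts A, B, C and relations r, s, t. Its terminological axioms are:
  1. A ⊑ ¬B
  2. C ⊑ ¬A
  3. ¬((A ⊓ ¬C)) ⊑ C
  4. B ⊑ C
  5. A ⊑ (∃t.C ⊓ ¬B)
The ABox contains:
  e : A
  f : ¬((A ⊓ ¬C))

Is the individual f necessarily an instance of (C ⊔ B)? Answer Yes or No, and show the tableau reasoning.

Yes

1. f : (C ⊔ B)?  L(f) = {¬((A ⊓ ¬C))} ∪ {(¬C ⊓ ¬B)}
   clash {C, ¬C} at f — f ∈ (C ⊔ B)
2. Hence f : (C ⊔ B): entailed.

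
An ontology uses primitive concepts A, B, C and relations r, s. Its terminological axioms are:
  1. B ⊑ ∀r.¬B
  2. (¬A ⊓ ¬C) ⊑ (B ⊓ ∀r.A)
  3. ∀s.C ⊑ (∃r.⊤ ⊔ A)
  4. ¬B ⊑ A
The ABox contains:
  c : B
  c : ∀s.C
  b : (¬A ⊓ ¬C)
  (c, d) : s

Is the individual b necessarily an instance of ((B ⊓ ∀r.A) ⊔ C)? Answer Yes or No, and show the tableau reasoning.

Yes

1. b : ((B ⊓ ∀r.A) ⊔ C)?  L(b) = {(¬A ⊓ ¬C)} ∪ {((¬B ⊔ ∃r.¬A) ⊓ ¬C)}
   clash {A, ¬A} at b — b ∈ ((B ⊓ ∀r.A) ⊔ C)
2. Hence b : ((B ⊓ ∀r.A) ⊔ C): entailed.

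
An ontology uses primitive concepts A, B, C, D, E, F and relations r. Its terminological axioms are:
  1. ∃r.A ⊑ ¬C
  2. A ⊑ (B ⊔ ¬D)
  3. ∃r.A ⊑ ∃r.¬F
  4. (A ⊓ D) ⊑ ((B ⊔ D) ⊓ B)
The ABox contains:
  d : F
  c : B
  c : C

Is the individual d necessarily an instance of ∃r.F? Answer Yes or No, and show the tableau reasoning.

1. d : ∃r.F?  L(d) = {F} ∪ {∀r.¬F}
   open: L(d) ⊇ {F, ¬A, ∀r.¬A, ∀r.¬F} — d ∉ ∃r.F possible
2. Hence d : ∃r.F: not entailed.

No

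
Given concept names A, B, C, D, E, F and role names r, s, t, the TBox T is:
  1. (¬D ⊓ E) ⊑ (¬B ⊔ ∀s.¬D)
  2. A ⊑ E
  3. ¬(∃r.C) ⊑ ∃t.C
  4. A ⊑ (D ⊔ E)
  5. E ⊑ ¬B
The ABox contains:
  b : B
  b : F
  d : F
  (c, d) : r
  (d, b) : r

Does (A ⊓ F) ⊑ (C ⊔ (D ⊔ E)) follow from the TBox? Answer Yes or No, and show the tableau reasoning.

1. (A ⊓ F) ⊑ (C ⊔ (D ⊔ E))  ⇔  ((A ⊓ F) ⊓ (¬C ⊓ (¬D ⊓ ¬E))) unsat w.r.t. T
   all branches close; clash {E, ¬E} at x₀
2. Hence (A ⊓ F) ⊑ (C ⊔ (D ⊔ E)): entailed.

Yes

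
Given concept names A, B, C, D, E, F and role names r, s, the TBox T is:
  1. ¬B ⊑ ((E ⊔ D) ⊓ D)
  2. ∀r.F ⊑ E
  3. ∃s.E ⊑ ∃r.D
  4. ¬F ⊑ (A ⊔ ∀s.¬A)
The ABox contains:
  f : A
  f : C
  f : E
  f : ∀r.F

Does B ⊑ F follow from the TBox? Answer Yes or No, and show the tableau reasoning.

1. B ⊑ F  ⇔  (B ⊓ ¬F) unsat w.r.t. T
   apply at x₀: ¬F⊑(A ⊔ ∀s.¬A)
   open: L(x₀) ⊇ {A, B, ¬F, ∀s.¬E, ∃r.¬F} (+ ∃-successors)
2. Hence B ⊑ F: not entailed.

No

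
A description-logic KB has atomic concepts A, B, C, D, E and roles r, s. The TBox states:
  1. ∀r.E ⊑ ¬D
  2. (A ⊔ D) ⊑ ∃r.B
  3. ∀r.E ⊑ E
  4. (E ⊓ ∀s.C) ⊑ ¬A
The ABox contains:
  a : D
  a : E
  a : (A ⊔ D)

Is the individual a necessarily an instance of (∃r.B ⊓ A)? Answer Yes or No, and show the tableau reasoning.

1. a : (∃r.B ⊓ A)?  L(a) = {D, E, (A ⊔ D)} ∪ {(∀r.¬B ⊔ ¬A)}
   apply at a: (A ⊔ D)⊑∃r.B
   open: L(a) ⊇ {D, E, ¬A, ∃r.B, ∃r.¬E} (+ ∃-successors) — a ∉ (∃r.B ⊓ A) possible
2. Hence a : (∃r.B ⊓ A): not entailed.

No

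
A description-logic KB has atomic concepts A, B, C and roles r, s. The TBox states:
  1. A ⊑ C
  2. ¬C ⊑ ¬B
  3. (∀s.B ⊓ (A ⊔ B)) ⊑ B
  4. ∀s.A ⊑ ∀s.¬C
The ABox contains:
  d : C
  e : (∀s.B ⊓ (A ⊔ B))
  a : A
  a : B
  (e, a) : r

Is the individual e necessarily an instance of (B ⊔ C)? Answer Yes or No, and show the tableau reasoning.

Yes

1. e : (B ⊔ C)?  L(e) = {(∀s.B ⊓ (A ⊔ B))} ∪ {(¬B ⊓ ¬C)}
   clash {B, ¬B} at e — e ∈ (B ⊔ C)
2. Hence e : (B ⊔ C): entailed.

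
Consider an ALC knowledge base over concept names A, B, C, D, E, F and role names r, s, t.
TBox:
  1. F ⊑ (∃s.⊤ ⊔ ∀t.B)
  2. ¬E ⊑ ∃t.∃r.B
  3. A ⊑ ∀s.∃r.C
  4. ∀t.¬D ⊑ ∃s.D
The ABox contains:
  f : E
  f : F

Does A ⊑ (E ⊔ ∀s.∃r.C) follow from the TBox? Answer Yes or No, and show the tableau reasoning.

1. A ⊑ (E ⊔ ∀s.∃r.C)  ⇔  (A ⊓ (¬E ⊓ ∃s.∀r.¬C)) unsat w.r.t. T
   all branches close; clash {C, ¬C} at an ∃-successor
2. Hence A ⊑ (E ⊔ ∀s.∃r.C): entailed.

Yes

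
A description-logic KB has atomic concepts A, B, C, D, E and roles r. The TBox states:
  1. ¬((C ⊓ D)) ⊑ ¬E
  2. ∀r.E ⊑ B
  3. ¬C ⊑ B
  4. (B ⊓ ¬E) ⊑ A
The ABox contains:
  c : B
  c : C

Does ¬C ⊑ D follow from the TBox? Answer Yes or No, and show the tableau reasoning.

No

1. ¬C ⊑ D  ⇔  (¬C ⊓ ¬D) unsat w.r.t. T
   apply at x₀: ¬C⊑B
   open: L(x₀) ⊇ {A, B, ¬C, ¬D, ¬E}
2. Hence ¬C ⊑ D: not entailed.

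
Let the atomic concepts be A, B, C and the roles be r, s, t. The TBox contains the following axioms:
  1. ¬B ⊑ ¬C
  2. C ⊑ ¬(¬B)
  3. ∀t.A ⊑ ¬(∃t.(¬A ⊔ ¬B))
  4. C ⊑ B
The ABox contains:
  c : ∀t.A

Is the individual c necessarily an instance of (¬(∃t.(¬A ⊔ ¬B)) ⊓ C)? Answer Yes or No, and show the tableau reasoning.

No

1. c : (¬(∃t.(¬A ⊔ ¬B)) ⊓ C)?  L(c) = {∀t.A} ∪ {(∃t.(¬A ⊔ ¬B) ⊔ ¬C)}
   apply at c: ∀t.A⊑¬(∃t.(¬A ⊔ ¬B))
   open: L(c) ⊇ {B, ¬C, ∀t.(A ⊓ B), ∀t.A} — c ∉ (¬(∃t.(¬A ⊔ ¬B)) ⊓ C) possible
2. Hence c : (¬(∃t.(¬A ⊔ ¬B)) ⊓ C): not entailed.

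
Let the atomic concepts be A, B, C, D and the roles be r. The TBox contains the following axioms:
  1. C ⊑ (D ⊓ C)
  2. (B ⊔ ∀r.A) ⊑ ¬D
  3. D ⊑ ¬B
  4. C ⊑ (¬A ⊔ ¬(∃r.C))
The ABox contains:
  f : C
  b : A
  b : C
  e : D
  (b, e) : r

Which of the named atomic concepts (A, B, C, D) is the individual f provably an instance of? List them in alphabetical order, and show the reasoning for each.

{C, D}

1. f : A?  L(f) = {C} ∪ {¬A}
   apply at f: C⊑(D ⊓ C); C⊑(¬A ⊔ ¬(∃r.C))
   open: L(f) ⊇ {C, D, ¬A, ¬B, ∃r.¬A} (+ ∃-successors) — f ∉ A possible
2. f : B?  L(f) = {C} ∪ {¬B}
   apply at f: C⊑(D ⊓ C); C⊑(¬A ⊔ ¬(∃r.C))
   open: L(f) ⊇ {C, D, ¬A, ¬B, ∃r.¬A} (+ ∃-successors) — f ∉ B possible
3. f : C?  L(f) = {C} ∪ {¬C}
   clash {C, ¬C} at f — f ∈ C
4. f : D?  L(f) = {C} ∪ {¬D}
   clash {D, ¬D} at f — f ∈ D
5. Entailed for f: {C, D}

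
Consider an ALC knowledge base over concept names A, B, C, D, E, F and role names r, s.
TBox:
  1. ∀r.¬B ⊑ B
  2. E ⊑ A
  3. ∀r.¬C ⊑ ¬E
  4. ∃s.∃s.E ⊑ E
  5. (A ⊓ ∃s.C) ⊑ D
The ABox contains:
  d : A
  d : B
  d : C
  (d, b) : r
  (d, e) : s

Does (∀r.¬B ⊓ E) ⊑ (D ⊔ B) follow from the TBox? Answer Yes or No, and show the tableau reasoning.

1. (∀r.¬B ⊓ E) ⊑ (D ⊔ B)  ⇔  ((∀r.¬B ⊓ E) ⊓ (¬D ⊓ ¬B)) unsat w.r.t. T
   all branches close; clash {B, ¬B} at x₀
2. Hence (∀r.¬B ⊓ E) ⊑ (D ⊔ B): entailed.

Yes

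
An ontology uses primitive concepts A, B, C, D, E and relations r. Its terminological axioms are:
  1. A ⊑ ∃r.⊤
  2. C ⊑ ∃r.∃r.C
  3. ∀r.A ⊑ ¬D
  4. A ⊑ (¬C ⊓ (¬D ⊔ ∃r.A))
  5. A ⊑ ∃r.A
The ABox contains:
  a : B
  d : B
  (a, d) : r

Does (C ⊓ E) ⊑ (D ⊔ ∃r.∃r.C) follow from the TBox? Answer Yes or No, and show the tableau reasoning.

Yes

1. (C ⊓ E) ⊑ (D ⊔ ∃r.∃r.C)  ⇔  ((C ⊓ E) ⊓ (¬D ⊓ ∀r.∀r.¬C)) unsat w.r.t. T
   all branches close; clash {C, ¬C} at x₀
2. Hence (C ⊓ E) ⊑ (D ⊔ ∃r.∃r.C): entailed.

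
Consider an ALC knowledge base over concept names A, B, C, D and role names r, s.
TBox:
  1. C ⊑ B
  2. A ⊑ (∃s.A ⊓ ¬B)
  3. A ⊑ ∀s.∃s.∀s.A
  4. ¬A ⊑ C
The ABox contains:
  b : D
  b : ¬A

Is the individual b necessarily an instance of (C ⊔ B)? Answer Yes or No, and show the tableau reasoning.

1. b : (C ⊔ B)?  L(b) = {D, ¬A} ∪ {(¬C ⊓ ¬B)}
   clash {C, ¬C} at b — b ∈ (C ⊔ B)
2. Hence b : (C ⊔ B): entailed.

Yes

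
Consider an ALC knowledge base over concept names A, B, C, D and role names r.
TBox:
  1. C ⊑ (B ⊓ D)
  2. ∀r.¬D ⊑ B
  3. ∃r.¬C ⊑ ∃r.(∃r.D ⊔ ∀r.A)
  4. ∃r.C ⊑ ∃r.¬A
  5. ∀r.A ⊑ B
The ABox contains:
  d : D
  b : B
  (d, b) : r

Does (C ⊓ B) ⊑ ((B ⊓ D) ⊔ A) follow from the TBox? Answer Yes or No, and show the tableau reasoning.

1. (C ⊓ B) ⊑ ((B ⊓ D) ⊔ A)  ⇔  ((C ⊓ B) ⊓ ((¬B ⊔ ¬D) ⊓ ¬A)) unsat w.r.t. T
   all branches close; clash {D, ¬D} at x₀
2. Hence (C ⊓ B) ⊑ ((B ⊓ D) ⊔ A): entailed.

Yes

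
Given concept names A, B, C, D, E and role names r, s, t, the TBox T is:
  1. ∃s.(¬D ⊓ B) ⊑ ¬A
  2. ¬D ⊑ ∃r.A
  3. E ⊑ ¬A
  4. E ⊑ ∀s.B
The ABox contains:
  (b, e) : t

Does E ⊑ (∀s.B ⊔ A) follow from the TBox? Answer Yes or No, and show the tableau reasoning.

1. E ⊑ (∀s.B ⊔ A)  ⇔  (E ⊓ (∃s.¬B ⊓ ¬A)) unsat w.r.t. T
   all branches close; clash {B, ¬B} at an ∃-successor
2. Hence E ⊑ (∀s.B ⊔ A): entailed.

Yes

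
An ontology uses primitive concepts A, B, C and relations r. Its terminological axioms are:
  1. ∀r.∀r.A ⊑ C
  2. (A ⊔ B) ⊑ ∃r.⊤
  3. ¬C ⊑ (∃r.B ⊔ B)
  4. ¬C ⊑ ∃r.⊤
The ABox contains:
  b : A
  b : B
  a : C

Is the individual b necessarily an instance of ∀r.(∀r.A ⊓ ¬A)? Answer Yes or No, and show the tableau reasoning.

1. b : ∀r.(∀r.A ⊓ ¬A)?  L(b) = {A, B} ∪ {∃r.(∃r.¬A ⊔ A)}
   open: L(b) ⊇ {A, B, C, ∃r.(∃r.¬A ⊔ A), ∃r.⊤} (+ ∃-successors) — b ∉ ∀r.(∀r.A ⊓ ¬A) possible
2. Hence b : ∀r.(∀r.A ⊓ ¬A): not entailed.

No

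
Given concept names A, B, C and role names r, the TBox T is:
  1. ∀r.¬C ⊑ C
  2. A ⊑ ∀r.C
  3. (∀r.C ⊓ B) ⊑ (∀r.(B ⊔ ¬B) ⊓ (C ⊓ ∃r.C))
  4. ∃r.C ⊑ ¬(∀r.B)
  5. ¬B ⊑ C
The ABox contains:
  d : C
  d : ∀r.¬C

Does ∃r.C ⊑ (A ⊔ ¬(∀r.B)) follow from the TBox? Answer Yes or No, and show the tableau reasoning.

1. ∃r.C ⊑ (A ⊔ ¬(∀r.B))  ⇔  (∃r.C ⊓ (¬A ⊓ ∀r.B)) unsat w.r.t. T
   all branches close; clash {B, ¬B} at an ∃-successor
2. Hence ∃r.C ⊑ (A ⊔ ¬(∀r.B)): entailed.

Yes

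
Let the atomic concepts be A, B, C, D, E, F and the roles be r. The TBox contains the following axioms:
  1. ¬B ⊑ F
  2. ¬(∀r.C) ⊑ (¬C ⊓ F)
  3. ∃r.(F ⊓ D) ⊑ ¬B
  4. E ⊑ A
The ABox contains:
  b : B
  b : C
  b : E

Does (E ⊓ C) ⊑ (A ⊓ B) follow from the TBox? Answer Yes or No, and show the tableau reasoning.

No

1. (E ⊓ C) ⊑ (A ⊓ B)  ⇔  ((E ⊓ C) ⊓ (¬A ⊔ ¬B)) unsat w.r.t. T
   apply at x₀: E⊑A
   open: L(x₀) ⊇ {A, C, E, F, ¬B, …}
2. Hence (E ⊓ C) ⊑ (A ⊓ B): not entailed.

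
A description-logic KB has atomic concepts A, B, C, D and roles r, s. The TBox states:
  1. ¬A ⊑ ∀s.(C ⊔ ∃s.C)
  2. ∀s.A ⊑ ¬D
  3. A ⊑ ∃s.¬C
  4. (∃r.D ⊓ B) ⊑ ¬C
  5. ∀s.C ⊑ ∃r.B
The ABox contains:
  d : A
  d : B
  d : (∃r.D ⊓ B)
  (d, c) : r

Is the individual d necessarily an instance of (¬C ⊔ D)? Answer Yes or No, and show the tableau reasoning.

1. d : (¬C ⊔ D)?  L(d) = {A, B, (∃r.D ⊓ B)} ∪ {(C ⊓ ¬D)}
   clash {C, ¬C} at d — d ∈ (¬C ⊔ D)
2. Hence d : (¬C ⊔ D): entailed.

Yes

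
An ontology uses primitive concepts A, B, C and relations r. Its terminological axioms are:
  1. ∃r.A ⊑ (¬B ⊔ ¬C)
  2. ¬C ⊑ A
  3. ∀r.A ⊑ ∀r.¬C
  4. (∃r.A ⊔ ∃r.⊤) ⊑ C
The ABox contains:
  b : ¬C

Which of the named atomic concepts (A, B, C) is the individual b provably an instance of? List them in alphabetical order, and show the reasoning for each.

{A}

1. b : A?  L(b) = {¬C} ∪ {¬A}
   clash {A, ¬A} at b — b ∈ A
2. b : B?  L(b) = {¬C} ∪ {¬B}
   apply at b: ¬C⊑A
   open: L(b) ⊇ {A, ¬B, ¬C, ∀r.¬A, ∀r.¬C, …} — b ∉ B possible
3. b : C?  L(b) = {¬C} ∪ {¬C}
   apply at b: ¬C⊑A
   open: L(b) ⊇ {A, ¬C, ∀r.¬A, ∀r.¬C, ∀r.⊥} — b ∉ C possible
4. Entailed for b: {A}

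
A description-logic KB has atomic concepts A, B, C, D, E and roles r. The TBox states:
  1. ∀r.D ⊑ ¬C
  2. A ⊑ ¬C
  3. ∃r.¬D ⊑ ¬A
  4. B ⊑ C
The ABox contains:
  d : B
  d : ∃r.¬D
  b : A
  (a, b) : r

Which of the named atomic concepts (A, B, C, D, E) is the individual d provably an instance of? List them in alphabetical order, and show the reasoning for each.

1. d : A?  L(d) = {B, ∃r.¬D} ∪ {¬A}
   apply at d: B⊑C
   open: L(d) ⊇ {B, C, ¬A, ∃r.¬D} (+ ∃-successors) — d ∉ A possible
2. d : B?  L(d) = {B, ∃r.¬D} ∪ {¬B}
   clash {B, ¬B} at d — d ∈ B
3. d : C?  L(d) = {B, ∃r.¬D} ∪ {¬C}
   clash {C, ¬C} at d — d ∈ C
4. d : D?  L(d) = {B, ∃r.¬D} ∪ {¬D}
   apply at d: ∃r.¬D⊑¬A; B⊑C
   open: L(d) ⊇ {B, C, ¬A, ¬D, ∃r.¬D} (+ ∃-successors) — d ∉ D possible
5. d : E?  L(d) = {B, ∃r.¬D} ∪ {¬E}
   apply at d: ∃r.¬D⊑¬A; B⊑C
   open: L(d) ⊇ {B, C, ¬A, ¬E, ∃r.¬D} (+ ∃-successors) — d ∉ E possible
6. Entailed for d: {B, C}

{B, C}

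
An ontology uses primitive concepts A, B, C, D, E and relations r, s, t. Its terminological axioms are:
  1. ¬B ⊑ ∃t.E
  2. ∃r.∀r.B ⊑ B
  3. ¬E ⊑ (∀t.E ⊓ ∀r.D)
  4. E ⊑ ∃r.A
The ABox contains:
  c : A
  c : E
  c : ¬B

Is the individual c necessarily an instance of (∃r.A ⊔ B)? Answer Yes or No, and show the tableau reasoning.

Yes

1. c : (∃r.A ⊔ B)?  L(c) = {A, E, ¬B} ∪ {(∀r.¬A ⊓ ¬B)}
   clash {B, ¬B} at c — c ∈ (∃r.A ⊔ B)
2. Hence c : (∃r.A ⊔ B): entailed.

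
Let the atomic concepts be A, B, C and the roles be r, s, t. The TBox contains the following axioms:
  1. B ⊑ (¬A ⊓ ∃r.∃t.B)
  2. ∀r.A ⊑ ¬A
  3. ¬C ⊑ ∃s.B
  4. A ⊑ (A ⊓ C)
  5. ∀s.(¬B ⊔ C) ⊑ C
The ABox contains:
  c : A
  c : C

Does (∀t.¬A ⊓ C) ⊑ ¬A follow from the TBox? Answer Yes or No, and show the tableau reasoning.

1. (∀t.¬A ⊓ C) ⊑ ¬A  ⇔  ((∀t.¬A ⊓ C) ⊓ A) unsat w.r.t. T
   apply at x₀: A⊑(A ⊓ C)
   open: L(x₀) ⊇ {A, C, ¬B, ∀t.¬A, ∃r.¬A} (+ ∃-successors)
2. Hence (∀t.¬A ⊓ C) ⊑ ¬A: not entailed.

No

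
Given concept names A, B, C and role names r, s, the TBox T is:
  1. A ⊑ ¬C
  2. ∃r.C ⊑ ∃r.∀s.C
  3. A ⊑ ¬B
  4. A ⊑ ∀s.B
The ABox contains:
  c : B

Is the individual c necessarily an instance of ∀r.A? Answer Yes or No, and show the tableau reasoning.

No

1. c : ∀r.A?  L(c) = {B} ∪ {∃r.¬A}
   open: L(c) ⊇ {B, ¬A, ∀r.¬C, ∃r.¬A} (+ ∃-successors) — c ∉ ∀r.A possible
2. Hence c : ∀r.A: not entailed.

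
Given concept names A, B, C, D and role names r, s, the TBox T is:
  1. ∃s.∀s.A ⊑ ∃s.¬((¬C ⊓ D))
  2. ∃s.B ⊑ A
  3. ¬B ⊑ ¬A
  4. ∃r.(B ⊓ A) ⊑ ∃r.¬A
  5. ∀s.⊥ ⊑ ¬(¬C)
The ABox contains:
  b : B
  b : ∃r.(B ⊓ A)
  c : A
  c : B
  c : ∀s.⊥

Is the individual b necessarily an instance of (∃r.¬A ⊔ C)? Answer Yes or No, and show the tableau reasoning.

1. b : (∃r.¬A ⊔ C)?  L(b) = {B, ∃r.(B ⊓ A)} ∪ {(∀r.A ⊓ ¬C)}
   clash {C, ¬C} at b — b ∈ (∃r.¬A ⊔ C)
2. Hence b : (∃r.¬A ⊔ C): entailed.

Yes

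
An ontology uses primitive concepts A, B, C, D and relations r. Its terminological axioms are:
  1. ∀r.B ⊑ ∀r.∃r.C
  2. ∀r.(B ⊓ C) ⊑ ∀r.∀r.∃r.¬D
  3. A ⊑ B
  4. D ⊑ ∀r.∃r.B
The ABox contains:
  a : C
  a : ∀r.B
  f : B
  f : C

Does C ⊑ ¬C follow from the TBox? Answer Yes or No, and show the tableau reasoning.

No

1. C ⊑ ¬C  ⇔  (C ⊓ C) unsat w.r.t. T
   open: L(x₀) ⊇ {C, ¬A, ¬D, ∃r.(¬B ⊔ ¬C), ∃r.¬B} (+ ∃-successors)
2. Hence C ⊑ ¬C: not entailed.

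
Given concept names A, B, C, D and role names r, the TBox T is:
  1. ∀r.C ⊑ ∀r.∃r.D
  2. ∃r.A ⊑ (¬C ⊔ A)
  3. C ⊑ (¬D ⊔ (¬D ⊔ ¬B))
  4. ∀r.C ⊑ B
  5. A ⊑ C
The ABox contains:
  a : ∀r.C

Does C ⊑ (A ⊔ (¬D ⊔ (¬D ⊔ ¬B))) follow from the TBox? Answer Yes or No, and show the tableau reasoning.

Yes

1. C ⊑ (A ⊔ (¬D ⊔ (¬D ⊔ ¬B)))  ⇔  (C ⊓ (¬A ⊓ (D ⊓ (D ⊓ B)))) unsat w.r.t. T
   all branches close; clash {A, ¬A} at x₀
2. Hence C ⊑ (A ⊔ (¬D ⊔ (¬D ⊔ ¬B))): entailed.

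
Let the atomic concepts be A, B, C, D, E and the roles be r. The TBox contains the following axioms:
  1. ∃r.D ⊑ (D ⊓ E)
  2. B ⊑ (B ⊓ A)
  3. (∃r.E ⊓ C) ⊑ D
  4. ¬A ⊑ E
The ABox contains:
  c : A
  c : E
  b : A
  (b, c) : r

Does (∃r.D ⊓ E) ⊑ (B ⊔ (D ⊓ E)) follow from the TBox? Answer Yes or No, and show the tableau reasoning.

1. (∃r.D ⊓ E) ⊑ (B ⊔ (D ⊓ E))  ⇔  ((∃r.D ⊓ E) ⊓ (¬B ⊓ (¬D ⊔ ¬E))) unsat w.r.t. T
   all branches close; clash {E, ¬E} at x₀
2. Hence (∃r.D ⊓ E) ⊑ (B ⊔ (D ⊓ E)): entailed.

Yes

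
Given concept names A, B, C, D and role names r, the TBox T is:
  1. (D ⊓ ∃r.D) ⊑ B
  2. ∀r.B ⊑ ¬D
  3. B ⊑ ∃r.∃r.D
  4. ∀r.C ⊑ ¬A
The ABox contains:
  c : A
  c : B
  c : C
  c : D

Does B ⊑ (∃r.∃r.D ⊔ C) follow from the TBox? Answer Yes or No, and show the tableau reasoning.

Yes

1. B ⊑ (∃r.∃r.D ⊔ C)  ⇔  (B ⊓ (∀r.∀r.¬D ⊓ ¬C)) unsat w.r.t. T
   all branches close; clash {D, ¬D} at an ∃-successor
2. Hence B ⊑ (∃r.∃r.D ⊔ C): entailed.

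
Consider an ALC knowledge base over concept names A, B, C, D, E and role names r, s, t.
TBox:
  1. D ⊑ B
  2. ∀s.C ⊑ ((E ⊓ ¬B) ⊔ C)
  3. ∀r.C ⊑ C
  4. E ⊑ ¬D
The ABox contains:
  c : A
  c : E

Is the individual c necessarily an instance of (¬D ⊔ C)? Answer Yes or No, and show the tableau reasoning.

Yes

1. c : (¬D ⊔ C)?  L(c) = {A, E} ∪ {(D ⊓ ¬C)}
   clash {D, ¬D} at c — c ∈ (¬D ⊔ C)
2. Hence c : (¬D ⊔ C): entailed.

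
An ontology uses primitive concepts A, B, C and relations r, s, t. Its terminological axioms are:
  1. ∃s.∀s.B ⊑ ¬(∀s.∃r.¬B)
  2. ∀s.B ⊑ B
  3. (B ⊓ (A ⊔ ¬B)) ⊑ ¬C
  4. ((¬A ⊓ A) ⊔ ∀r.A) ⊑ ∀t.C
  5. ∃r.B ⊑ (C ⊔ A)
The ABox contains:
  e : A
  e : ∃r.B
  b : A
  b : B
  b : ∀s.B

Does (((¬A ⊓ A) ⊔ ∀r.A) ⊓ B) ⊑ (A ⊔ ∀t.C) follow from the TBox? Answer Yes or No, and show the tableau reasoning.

1. (((¬A ⊓ A) ⊔ ∀r.A) ⊓ B) ⊑ (A ⊔ ∀t.C)  ⇔  ((((¬A ⊓ A) ⊔ ∀r.A) ⊓ B) ⊓ (¬A ⊓ ∃t.¬C)) unsat w.r.t. T
   all branches close; clash {A, ¬A} at x₀
2. Hence (((¬A ⊓ A) ⊔ ∀r.A) ⊓ B) ⊑ (A ⊔ ∀t.C): entailed.

Yes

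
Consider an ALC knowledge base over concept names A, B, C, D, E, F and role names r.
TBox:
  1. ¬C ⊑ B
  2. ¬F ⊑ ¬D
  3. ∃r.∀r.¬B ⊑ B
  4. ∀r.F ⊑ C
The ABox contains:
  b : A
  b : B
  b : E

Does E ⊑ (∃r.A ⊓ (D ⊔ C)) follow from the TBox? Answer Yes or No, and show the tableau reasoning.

1. E ⊑ (∃r.A ⊓ (D ⊔ C))  ⇔  (E ⊓ (∀r.¬A ⊔ (¬D ⊓ ¬C))) unsat w.r.t. T
   open: L(x₀) ⊇ {C, E, F, ∀r.¬A, ∀r.∃r.B}
2. Hence E ⊑ (∃r.A ⊓ (D ⊔ C)): not entailed.

No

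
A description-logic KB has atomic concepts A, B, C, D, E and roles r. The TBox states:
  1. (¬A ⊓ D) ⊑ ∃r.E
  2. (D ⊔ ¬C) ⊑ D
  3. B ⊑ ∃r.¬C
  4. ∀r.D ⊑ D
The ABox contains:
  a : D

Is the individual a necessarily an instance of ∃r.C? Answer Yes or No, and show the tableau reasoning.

No

1. a : ∃r.C?  L(a) = {D} ∪ {∀r.¬C}
   open: L(a) ⊇ {A, D, ¬B, ∀r.¬C} — a ∉ ∃r.C possible
2. Hence a : ∃r.C: not entailed.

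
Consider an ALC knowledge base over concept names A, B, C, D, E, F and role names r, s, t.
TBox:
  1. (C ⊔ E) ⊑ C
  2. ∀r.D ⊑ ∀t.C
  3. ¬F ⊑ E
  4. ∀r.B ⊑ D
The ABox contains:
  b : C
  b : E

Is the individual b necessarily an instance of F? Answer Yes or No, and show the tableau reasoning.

No

1. b : F?  L(b) = {C, E} ∪ {¬F}
   open: L(b) ⊇ {C, E, ¬F, ∃r.¬B, ∃r.¬D} (+ ∃-successors) — b ∉ F possible
2. Hence b : F: not entailed.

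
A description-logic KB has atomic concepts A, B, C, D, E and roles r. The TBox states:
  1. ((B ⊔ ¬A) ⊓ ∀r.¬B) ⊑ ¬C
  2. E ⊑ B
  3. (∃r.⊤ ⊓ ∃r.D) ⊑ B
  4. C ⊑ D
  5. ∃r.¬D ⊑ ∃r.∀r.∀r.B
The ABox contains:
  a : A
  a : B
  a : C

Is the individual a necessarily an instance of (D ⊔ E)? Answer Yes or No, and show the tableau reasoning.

Yes

1. a : (D ⊔ E)?  L(a) = {A, B, C} ∪ {(¬D ⊓ ¬E)}
   clash {D, ¬D} at a — a ∈ (D ⊔ E)
2. Hence a : (D ⊔ E): entailed.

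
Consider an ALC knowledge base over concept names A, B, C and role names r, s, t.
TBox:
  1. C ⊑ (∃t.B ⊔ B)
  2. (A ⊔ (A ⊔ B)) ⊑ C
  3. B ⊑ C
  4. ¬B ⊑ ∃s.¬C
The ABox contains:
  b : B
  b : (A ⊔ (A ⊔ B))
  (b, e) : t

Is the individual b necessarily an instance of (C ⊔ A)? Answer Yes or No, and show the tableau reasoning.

1. b : (C ⊔ A)?  L(b) = {B, (A ⊔ (A ⊔ B))} ∪ {(¬C ⊓ ¬A)}
   clash {C, ¬C} at b — b ∈ (C ⊔ A)
2. Hence b : (C ⊔ A): entailed.

Yes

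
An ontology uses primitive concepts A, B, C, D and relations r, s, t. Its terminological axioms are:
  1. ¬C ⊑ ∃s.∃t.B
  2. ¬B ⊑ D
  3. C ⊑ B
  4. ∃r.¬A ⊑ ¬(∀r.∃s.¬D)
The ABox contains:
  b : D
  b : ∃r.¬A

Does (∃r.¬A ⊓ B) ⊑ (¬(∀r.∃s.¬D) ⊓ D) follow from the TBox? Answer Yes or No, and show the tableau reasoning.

No

1. (∃r.¬A ⊓ B) ⊑ (¬(∀r.∃s.¬D) ⊓ D)  ⇔  ((∃r.¬A ⊓ B) ⊓ (∀r.∃s.¬D ⊔ ¬D)) unsat w.r.t. T
   apply at x₀: ∃r.¬A⊑¬(∀r.∃s.¬D)
   open: L(x₀) ⊇ {B, C, ¬D, ∃r.¬A, ∃r.∀s.D} (+ ∃-successors)
2. Hence (∃r.¬A ⊓ B) ⊑ (¬(∀r.∃s.¬D) ⊓ D): not entailed.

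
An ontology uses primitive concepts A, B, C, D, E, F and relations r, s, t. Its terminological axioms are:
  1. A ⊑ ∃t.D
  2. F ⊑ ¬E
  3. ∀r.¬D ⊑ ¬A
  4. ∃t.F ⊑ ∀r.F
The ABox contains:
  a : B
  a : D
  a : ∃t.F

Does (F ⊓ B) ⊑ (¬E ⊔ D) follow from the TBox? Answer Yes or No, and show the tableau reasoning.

Yes

1. (F ⊓ B) ⊑ (¬E ⊔ D)  ⇔  ((F ⊓ B) ⊓ (E ⊓ ¬D)) unsat w.r.t. T
   all branches close; clash {E, ¬E} at x₀
2. Hence (F ⊓ B) ⊑ (¬E ⊔ D): entailed.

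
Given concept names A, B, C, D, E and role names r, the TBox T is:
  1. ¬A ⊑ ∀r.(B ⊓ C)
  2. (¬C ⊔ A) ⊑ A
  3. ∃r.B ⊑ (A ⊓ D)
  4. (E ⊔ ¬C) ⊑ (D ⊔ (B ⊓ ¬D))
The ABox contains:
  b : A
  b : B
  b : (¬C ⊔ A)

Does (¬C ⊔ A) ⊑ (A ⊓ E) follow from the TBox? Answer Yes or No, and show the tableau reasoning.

No

1. (¬C ⊔ A) ⊑ (A ⊓ E)  ⇔  ((¬C ⊔ A) ⊓ (¬A ⊔ ¬E)) unsat w.r.t. T
   apply at x₀: (¬C ⊔ A)⊑A
   open: L(x₀) ⊇ {A, D, ¬C, ¬E, ∀r.¬B}
2. Hence (¬C ⊔ A) ⊑ (A ⊓ E): not entailed.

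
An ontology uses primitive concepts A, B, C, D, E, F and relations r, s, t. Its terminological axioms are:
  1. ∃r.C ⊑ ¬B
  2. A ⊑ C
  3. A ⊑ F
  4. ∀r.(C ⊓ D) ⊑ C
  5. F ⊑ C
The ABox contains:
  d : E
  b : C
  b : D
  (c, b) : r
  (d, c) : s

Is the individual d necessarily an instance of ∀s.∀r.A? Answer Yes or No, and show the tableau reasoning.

No

1. d : ∀s.∀r.A?  L(d) = {E} ∪ {∃s.∃r.¬A}
   open: L(d) ⊇ {E, ¬A, ¬F, ∀r.¬C, ∃r.(¬C ⊔ ¬D), …} (+ ∃-successors) — d ∉ ∀s.∀r.A possible
2. Hence d : ∀s.∀r.A: not entailed.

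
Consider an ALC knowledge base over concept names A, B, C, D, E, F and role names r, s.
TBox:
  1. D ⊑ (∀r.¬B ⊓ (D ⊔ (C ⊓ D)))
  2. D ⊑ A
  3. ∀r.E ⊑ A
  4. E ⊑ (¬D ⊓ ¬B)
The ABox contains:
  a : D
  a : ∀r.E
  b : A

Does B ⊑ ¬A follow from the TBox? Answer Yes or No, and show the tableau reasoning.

1. B ⊑ ¬A  ⇔  (B ⊓ A) unsat w.r.t. T
   open: L(x₀) ⊇ {A, B, ¬D, ¬E}
2. Hence B ⊑ ¬A: not entailed.

No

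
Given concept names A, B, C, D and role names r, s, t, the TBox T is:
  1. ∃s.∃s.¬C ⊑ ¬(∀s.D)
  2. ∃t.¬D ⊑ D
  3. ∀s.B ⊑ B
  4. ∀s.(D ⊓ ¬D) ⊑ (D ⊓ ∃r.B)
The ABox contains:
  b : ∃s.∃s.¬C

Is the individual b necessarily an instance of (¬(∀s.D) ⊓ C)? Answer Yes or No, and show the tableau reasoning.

No

1. b : (¬(∀s.D) ⊓ C)?  L(b) = {∃s.∃s.¬C} ∪ {(∀s.D ⊔ ¬C)}
   apply at b: ∃s.∃s.¬C⊑¬(∀s.D)
   open: L(b) ⊇ {¬C, ∀t.D, ∃s.(¬D ⊔ D), ∃s.¬B, ∃s.¬D, …} (+ ∃-successors) — b ∉ (¬(∀s.D) ⊓ C) possible
2. Hence b : (¬(∀s.D) ⊓ C): not entailed.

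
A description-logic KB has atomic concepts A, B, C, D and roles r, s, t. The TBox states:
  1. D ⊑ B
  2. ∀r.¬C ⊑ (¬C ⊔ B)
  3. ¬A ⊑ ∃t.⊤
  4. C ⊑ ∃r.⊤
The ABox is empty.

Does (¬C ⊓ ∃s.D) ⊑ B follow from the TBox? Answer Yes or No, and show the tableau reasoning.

1. (¬C ⊓ ∃s.D) ⊑ B  ⇔  ((¬C ⊓ ∃s.D) ⊓ ¬B) unsat w.r.t. T
   open: L(x₀) ⊇ {A, ¬B, ¬C, ¬D, ∃r.C, …} (+ ∃-successors)
2. Hence (¬C ⊓ ∃s.D) ⊑ B: not entailed.

No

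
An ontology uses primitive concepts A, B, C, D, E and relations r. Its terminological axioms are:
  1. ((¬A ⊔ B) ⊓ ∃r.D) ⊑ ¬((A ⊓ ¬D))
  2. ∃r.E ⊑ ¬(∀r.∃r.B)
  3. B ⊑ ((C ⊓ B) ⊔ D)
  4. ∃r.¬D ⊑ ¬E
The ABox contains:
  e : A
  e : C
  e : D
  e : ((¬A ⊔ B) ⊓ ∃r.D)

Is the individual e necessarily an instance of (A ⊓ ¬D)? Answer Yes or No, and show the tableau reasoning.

1. e : (A ⊓ ¬D)?  L(e) = {A, C, D, ((¬A ⊔ B) ⊓ ∃r.D)} ∪ {(¬A ⊔ D)}
   open: L(e) ⊇ {A, B, C, D, ∀r.D, …} (+ ∃-successors) — e ∉ (A ⊓ ¬D) possible
2. Hence e : (A ⊓ ¬D): not entailed.

No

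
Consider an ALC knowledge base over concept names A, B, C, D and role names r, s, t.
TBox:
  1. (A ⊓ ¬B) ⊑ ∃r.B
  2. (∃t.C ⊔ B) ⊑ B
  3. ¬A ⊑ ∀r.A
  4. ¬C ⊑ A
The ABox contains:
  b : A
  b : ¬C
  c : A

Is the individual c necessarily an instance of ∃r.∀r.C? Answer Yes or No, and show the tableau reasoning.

No

1. c : ∃r.∀r.C?  L(c) = {A} ∪ {∀r.∃r.¬C}
   open: L(c) ⊇ {A, B, ∀r.∃r.¬C} — c ∉ ∃r.∀r.C possible
2. Hence c : ∃r.∀r.C: not entailed.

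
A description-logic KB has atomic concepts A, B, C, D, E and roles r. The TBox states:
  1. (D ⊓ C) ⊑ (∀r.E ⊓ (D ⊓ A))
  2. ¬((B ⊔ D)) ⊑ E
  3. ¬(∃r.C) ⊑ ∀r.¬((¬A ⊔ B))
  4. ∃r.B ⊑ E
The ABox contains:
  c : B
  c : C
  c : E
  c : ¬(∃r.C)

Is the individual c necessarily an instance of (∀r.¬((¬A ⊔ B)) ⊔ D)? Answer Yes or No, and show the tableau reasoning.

Yes

1. c : (∀r.¬((¬A ⊔ B)) ⊔ D)?  L(c) = {B, C, E, ¬(∃r.C)} ∪ {(∃r.(¬A ⊔ B) ⊓ ¬D)}
   clash {D, ¬D} at c — c ∈ (∀r.¬((¬A ⊔ B)) ⊔ D)
2. Hence c : (∀r.¬((¬A ⊔ B)) ⊔ D): entailed.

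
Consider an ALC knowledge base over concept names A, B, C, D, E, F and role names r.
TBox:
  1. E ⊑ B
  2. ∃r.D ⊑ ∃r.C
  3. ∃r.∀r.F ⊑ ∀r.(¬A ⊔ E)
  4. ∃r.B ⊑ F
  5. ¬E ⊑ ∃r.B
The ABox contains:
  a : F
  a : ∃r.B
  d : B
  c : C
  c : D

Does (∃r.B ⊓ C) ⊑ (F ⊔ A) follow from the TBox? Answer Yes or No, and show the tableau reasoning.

Yes

1. (∃r.B ⊓ C) ⊑ (F ⊔ A)  ⇔  ((∃r.B ⊓ C) ⊓ (¬F ⊓ ¬A)) unsat w.r.t. T
   all branches close; clash {F, ¬F} at x₀
2. Hence (∃r.B ⊓ C) ⊑ (F ⊔ A): entailed.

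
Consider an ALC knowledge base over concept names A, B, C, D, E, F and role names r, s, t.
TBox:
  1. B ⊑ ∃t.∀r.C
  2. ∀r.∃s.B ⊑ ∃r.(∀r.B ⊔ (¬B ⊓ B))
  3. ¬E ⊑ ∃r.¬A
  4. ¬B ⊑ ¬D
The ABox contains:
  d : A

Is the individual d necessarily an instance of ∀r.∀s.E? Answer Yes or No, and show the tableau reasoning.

1. d : ∀r.∀s.E?  L(d) = {A} ∪ {∃r.∃s.¬E}
   open: L(d) ⊇ {A, B, E, ∃r.∀s.¬B, ∃r.∃s.¬E, …} (+ ∃-successors) — d ∉ ∀r.∀s.E possible
2. Hence d : ∀r.∀s.E: not entailed.

No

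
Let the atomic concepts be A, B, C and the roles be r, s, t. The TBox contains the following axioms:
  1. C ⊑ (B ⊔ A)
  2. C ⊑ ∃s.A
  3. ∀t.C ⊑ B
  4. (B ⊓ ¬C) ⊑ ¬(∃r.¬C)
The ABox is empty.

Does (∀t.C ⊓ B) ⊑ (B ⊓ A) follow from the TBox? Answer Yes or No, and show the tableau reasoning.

1. (∀t.C ⊓ B) ⊑ (B ⊓ A)  ⇔  ((∀t.C ⊓ B) ⊓ (¬B ⊔ ¬A)) unsat w.r.t. T
   open: L(x₀) ⊇ {B, ¬A, ¬C, ∀r.C, ∀t.C}
2. Hence (∀t.C ⊓ B) ⊑ (B ⊓ A): not entailed.

No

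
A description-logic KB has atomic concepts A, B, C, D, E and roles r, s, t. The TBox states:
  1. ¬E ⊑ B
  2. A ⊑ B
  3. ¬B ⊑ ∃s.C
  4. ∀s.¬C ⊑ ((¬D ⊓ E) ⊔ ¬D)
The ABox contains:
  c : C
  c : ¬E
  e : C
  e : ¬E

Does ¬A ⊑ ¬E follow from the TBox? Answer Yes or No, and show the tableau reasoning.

1. ¬A ⊑ ¬E  ⇔  (¬A ⊓ E) unsat w.r.t. T
   open: L(x₀) ⊇ {B, E, ¬A, ∃s.C} (+ ∃-successors)
2. Hence ¬A ⊑ ¬E: not entailed.

No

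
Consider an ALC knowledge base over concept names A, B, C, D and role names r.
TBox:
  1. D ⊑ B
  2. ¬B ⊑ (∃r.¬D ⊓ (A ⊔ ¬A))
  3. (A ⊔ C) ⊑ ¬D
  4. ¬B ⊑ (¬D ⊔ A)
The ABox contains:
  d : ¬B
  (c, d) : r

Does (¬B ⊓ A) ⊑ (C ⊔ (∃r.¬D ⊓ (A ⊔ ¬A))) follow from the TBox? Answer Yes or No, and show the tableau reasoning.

Yes

1. (¬B ⊓ A) ⊑ (C ⊔ (∃r.¬D ⊓ (A ⊔ ¬A)))  ⇔  ((¬B ⊓ A) ⊓ (¬C ⊓ (∀r.D ⊔ (¬A ⊓ A)))) unsat w.r.t. T
   all branches close; clash {B, ¬B} at x₀
2. Hence (¬B ⊓ A) ⊑ (C ⊔ (∃r.¬D ⊓ (A ⊔ ¬A))): entailed.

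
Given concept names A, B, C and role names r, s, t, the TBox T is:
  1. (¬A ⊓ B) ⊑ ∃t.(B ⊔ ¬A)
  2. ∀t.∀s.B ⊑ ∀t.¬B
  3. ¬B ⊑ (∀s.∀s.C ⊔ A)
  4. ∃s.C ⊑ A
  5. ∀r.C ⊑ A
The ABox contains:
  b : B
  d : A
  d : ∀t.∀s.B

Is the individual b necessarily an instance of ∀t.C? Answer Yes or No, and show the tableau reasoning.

1. b : ∀t.C?  L(b) = {B} ∪ {∃t.¬C}
   open: L(b) ⊇ {A, B, ∀s.¬C, ∃r.¬C, ∃t.¬C, …} (+ ∃-successors) — b ∉ ∀t.C possible
2. Hence b : ∀t.C: not entailed.

No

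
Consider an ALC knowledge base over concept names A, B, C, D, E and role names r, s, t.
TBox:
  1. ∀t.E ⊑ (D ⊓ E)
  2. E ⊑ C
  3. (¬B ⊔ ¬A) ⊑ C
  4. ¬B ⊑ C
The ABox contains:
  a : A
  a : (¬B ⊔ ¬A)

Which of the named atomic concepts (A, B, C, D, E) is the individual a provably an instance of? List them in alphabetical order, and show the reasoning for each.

1. a : A?  L(a) = {A, (¬B ⊔ ¬A)} ∪ {¬A}
   clash {A, ¬A} at a — a ∈ A
2. a : B?  L(a) = {A, (¬B ⊔ ¬A)} ∪ {¬B}
   apply at a: (¬B ⊔ ¬A)⊑C; ¬B⊑C
   open: L(a) ⊇ {A, C, ¬B, ∃t.¬E} (+ ∃-successors) — a ∉ B possible
3. a : C?  L(a) = {A, (¬B ⊔ ¬A)} ∪ {¬C}
   clash {C, ¬C} at a — a ∈ C
4. a : D?  L(a) = {A, (¬B ⊔ ¬A)} ∪ {¬D}
   apply at a: (¬B ⊔ ¬A)⊑C
   open: L(a) ⊇ {A, C, ¬B, ¬D, ∃t.¬E} (+ ∃-successors) — a ∉ D possible
5. a : E?  L(a) = {A, (¬B ⊔ ¬A)} ∪ {¬E}
   apply at a: (¬B ⊔ ¬A)⊑C
   open: L(a) ⊇ {A, C, ¬B, ¬E, ∃t.¬E} (+ ∃-successors) — a ∉ E possible
6. Entailed for a: {A, C}

{A, C}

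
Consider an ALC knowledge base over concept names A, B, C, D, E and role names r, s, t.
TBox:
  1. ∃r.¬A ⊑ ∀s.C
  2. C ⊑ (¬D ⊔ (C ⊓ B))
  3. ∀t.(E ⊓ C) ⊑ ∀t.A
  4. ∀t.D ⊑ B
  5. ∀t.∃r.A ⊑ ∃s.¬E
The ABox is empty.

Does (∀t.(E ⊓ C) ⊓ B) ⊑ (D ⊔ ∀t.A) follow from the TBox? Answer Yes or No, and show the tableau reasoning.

1. (∀t.(E ⊓ C) ⊓ B) ⊑ (D ⊔ ∀t.A)  ⇔  ((∀t.(E ⊓ C) ⊓ B) ⊓ (¬D ⊓ ∃t.¬A)) unsat w.r.t. T
   all branches close; clash {A, ¬A} at an ∃-successor
2. Hence (∀t.(E ⊓ C) ⊓ B) ⊑ (D ⊔ ∀t.A): entailed.

Yes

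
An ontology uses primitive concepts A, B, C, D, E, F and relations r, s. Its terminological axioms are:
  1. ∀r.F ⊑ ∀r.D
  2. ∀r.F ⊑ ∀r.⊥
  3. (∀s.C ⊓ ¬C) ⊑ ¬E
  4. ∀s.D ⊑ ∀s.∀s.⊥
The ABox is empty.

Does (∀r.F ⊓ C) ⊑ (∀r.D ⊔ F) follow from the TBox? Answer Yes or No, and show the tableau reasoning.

1. (∀r.F ⊓ C) ⊑ (∀r.D ⊔ F)  ⇔  ((∀r.F ⊓ C) ⊓ (∃r.¬D ⊓ ¬F)) unsat w.r.t. T
   all branches close; clash ⊥ at an ∃-successor
2. Hence (∀r.F ⊓ C) ⊑ (∀r.D ⊔ F): entailed.

Yes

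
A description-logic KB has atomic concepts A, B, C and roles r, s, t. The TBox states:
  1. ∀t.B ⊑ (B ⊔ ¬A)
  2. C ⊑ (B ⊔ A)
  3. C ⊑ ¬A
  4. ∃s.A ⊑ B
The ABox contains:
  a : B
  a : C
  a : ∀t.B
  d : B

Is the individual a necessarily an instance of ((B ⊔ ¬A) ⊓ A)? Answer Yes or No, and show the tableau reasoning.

1. a : ((B ⊔ ¬A) ⊓ A)?  L(a) = {B, C, ∀t.B} ∪ {((¬B ⊓ A) ⊔ ¬A)}
   apply at a: ∀t.B⊑(B ⊔ ¬A); C⊑(B ⊔ A); C⊑¬A
   open: L(a) ⊇ {B, C, ¬A, ∀t.B} — a ∉ ((B ⊔ ¬A) ⊓ A) possible
2. Hence a : ((B ⊔ ¬A) ⊓ A): not entailed.

No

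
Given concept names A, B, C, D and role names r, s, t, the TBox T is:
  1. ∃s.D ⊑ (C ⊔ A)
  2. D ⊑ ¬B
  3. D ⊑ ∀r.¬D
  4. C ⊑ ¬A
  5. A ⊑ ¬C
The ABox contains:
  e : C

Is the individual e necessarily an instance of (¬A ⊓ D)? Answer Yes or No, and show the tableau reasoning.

No

1. e : (¬A ⊓ D)?  L(e) = {C} ∪ {(A ⊔ ¬D)}
   apply at e: C⊑¬A
   open: L(e) ⊇ {C, ¬A, ¬D, ∀s.¬D} — e ∉ (¬A ⊓ D) possible
2. Hence e : (¬A ⊓ D): not entailed.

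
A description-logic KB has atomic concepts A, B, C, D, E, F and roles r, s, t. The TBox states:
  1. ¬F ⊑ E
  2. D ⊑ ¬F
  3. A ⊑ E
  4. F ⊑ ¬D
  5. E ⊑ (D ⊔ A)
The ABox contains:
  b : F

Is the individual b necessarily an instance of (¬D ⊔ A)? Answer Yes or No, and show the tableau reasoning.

Yes

1. b : (¬D ⊔ A)?  L(b) = {F} ∪ {(D ⊓ ¬A)}
   clash {F, ¬F} at b — b ∈ (¬D ⊔ A)
2. Hence b : (¬D ⊔ A): entailed.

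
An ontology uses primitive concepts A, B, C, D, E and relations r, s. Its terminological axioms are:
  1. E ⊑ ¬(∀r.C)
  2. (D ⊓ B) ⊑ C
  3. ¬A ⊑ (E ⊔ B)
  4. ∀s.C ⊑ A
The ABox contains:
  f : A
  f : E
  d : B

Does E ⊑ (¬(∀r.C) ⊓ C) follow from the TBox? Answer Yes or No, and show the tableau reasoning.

1. E ⊑ (¬(∀r.C) ⊓ C)  ⇔  (E ⊓ (∀r.C ⊔ ¬C)) unsat w.r.t. T
   apply at x₀: E⊑¬(∀r.C)
   open: L(x₀) ⊇ {A, E, ¬C, ¬D, ∃r.¬C} (+ ∃-successors)
2. Hence E ⊑ (¬(∀r.C) ⊓ C): not entailed.

No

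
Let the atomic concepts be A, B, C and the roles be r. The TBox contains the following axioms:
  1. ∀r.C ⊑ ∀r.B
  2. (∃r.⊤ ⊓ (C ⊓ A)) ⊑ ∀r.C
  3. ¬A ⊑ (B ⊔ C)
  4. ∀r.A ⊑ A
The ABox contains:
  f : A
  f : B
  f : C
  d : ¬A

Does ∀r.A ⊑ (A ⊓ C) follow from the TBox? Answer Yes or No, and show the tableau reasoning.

1. ∀r.A ⊑ (A ⊓ C)  ⇔  (∀r.A ⊓ (¬A ⊔ ¬C)) unsat w.r.t. T
   apply at x₀: ∀r.A⊑A
   open: L(x₀) ⊇ {A, ¬C, ∀r.A, ∃r.¬C} (+ ∃-successors)
2. Hence ∀r.A ⊑ (A ⊓ C): not entailed.

No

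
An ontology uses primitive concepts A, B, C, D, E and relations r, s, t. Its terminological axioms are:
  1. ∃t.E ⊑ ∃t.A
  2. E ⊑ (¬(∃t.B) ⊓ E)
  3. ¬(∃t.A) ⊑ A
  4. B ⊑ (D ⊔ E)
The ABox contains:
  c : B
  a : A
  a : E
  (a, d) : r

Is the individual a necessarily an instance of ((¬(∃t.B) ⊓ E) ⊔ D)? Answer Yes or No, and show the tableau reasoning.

Yes

1. a : ((¬(∃t.B) ⊓ E) ⊔ D)?  L(a) = {A, E} ∪ {((∃t.B ⊔ ¬E) ⊓ ¬D)}
   clash {E, ¬E} at a — a ∈ ((¬(∃t.B) ⊓ E) ⊔ D)
2. Hence a : ((¬(∃t.B) ⊓ E) ⊔ D): entailed.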